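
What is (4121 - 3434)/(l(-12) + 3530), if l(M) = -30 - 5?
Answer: 229/1165 ≈ 0.19657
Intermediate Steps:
l(M) = -35
(4121 - 3434)/(l(-12) + 3530) = (4121 - 3434)/(-35 + 3530) = 687/3495 = 687*(1/3495) = 229/1165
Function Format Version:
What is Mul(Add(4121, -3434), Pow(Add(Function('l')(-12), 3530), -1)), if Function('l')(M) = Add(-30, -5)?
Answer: Rational(229, 1165) ≈ 0.19657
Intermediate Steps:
Function('l')(M) = -35
Mul(Add(4121, -3434), Pow(Add(Function('l')(-12), 3530), -1)) = Mul(Add(4121, -3434), Pow(Add(-35, 3530), -1)) = Mul(687, Pow(3495, -1)) = Mul(687, Rational(1, 3495)) = Rational(229, 1165)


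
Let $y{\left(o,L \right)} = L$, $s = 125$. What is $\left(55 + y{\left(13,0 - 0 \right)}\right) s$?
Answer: $6875$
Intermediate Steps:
$\left(55 + y{\left(13,0 - 0 \right)}\right) s = \left(55 + \left(0 - 0\right)\right) 125 = \left(55 + \left(0 + 0\right)\right) 125 = \left(55 + 0\right) 125 = 55 \cdot 125 = 6875$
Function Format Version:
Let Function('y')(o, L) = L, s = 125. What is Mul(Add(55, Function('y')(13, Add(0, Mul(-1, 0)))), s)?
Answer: 6875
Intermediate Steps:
Mul(Add(55, Function('y')(13, Add(0, Mul(-1, 0)))), s) = Mul(Add(55, Add(0, Mul(-1, 0))), 125) = Mul(Add(55, Add(0, 0)), 125) = Mul(Add(55, 0), 125) = Mul(55, 125) = 6875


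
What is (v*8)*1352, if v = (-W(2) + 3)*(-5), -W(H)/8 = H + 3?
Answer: -2325440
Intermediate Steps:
W(H) = -24 - 8*H (W(H) = -8*(H + 3) = -8*(3 + H) = -24 - 8*H)
v = -215 (v = (-(-24 - 8*2) + 3)*(-5) = (-(-24 - 16) + 3)*(-5) = (-1*(-40) + 3)*(-5) = (40 + 3)*(-5) = 43*(-5) = -215)
(v*8)*1352 = -215*8*1352 = -1720*1352 = -2325440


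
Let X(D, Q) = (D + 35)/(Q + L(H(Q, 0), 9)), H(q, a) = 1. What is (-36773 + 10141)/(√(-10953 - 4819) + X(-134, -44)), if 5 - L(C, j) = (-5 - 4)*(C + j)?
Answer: 14940552/4559197 + 15393296*I*√3943/4559197 ≈ 3.277 + 212.01*I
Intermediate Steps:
L(C, j) = 5 + 9*C + 9*j (L(C, j) = 5 - (-5 - 4)*(C + j) = 5 - (-9)*(C + j) = 5 - (-9*C - 9*j) = 5 + (9*C + 9*j) = 5 + 9*C + 9*j)
X(D, Q) = (35 + D)/(95 + Q) (X(D, Q) = (D + 35)/(Q + (5 + 9*1 + 9*9)) = (35 + D)/(Q + (5 + 9 + 81)) = (35 + D)/(Q + 95) = (35 + D)/(95 + Q))
(-36773 + 10141)/(√(-10953 - 4819) + X(-134, -44)) = (-36773 + 10141)/(√(-10953 - 4819) + (35 - 134)/(95 - 44)) = -26632/(√(-15772) - 99/51) = -26632/(2*I*√3943 + (1/51)*(-99)) = -26632/(2*I*√3943 - 33/17) = -26632/(-33/17 + 2*I*√3943)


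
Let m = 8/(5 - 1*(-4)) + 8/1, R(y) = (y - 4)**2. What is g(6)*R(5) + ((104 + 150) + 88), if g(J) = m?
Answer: 3158/9 ≈ 350.89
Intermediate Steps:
R(y) = (-4 + y)**2
m = 80/9 (m = 8/(5 + 4) + 8*1 = 8/9 + 8 = 80/9 ≈ 8.8889)
g(J) = 80/9
g(6)*R(5) + ((104 + 150) + 88) = 80*(-4 + 5)**2/9 + ((104 + 150) + 88) = (80/9)*1**2 + (254 + 88) = (80/9)*1 + 342 = 80/9 + 342 = 3158/9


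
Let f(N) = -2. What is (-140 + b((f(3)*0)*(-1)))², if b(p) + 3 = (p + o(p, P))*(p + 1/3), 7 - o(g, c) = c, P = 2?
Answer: 179776/9 ≈ 19975.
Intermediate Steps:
o(g, c) = 7 - c
b(p) = -3 + (5 + p)*(⅓ + p) (b(p) = -3 + (p + (7 - 1*2))*(p + 1/3) = -3 + (p + (7 - 2))*(p + ⅓) = -3 + (p + 5)*(⅓ + p) = -3 + (5 + p)*(⅓ + p))
(-140 + b((f(3)*0)*(-1)))² = (-140 + (-4/3 + (-2*0*(-1))² + 16*(-2*0*(-1))/3))² = (-140 + (-4/3 + (0*(-1))² + 16*(0*(-1))/3))² = (-140 + (-4/3 + 0² + (16/3)*0))² = (-140 + (-4/3 + 0 + 0))² = (-140 - 4/3)² = (-424/3)² = 179776/9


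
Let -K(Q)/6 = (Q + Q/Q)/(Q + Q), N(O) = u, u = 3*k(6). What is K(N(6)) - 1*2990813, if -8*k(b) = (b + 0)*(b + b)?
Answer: -26917343/9 ≈ -2.9908e+6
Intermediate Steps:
k(b) = -b²/4 (k(b) = -(b + 0)*(b + b)/8 = -b*2*b/8 = -b²/4)
u = -27 (u = 3*(-¼*6²) = 3*(-¼*36) = 3*(-9) = -27)
N(O) = -27
K(Q) = -3*(1 + Q)/Q (K(Q) = -6*(Q + Q/Q)/(Q + Q) = -6*(Q + 1)/(2*Q) = -6*(1 + Q)*1/(2*Q) = -3*(1 + Q)/Q)
K(N(6)) - 1*2990813 = (-3 - 3/(-27)) - 1*2990813 = (-3 - 3*(-1/27)) - 2990813 = (-3 + ⅑) - 2990813 = -26/9 - 2990813 = -26917343/9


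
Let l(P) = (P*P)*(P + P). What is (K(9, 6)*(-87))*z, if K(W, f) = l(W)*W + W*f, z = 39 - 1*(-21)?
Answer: -68778720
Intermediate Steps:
z = 60 (z = 39 + 21 = 60)
l(P) = 2*P**3 (l(P) = P**2*(2*P) = 2*P**3)
K(W, f) = 2*W**4 + W*f (K(W, f) = (2*W**3)*W + W*f = 2*W**4 + W*f)
(K(9, 6)*(-87))*z = ((9*(6 + 2*9**3))*(-87))*60 = ((9*(6 + 2*729))*(-87))*60 = ((9*(6 + 1458))*(-87))*60 = ((9*1464)*(-87))*60 = (13176*(-87))*60 = -1146312*60 = -68778720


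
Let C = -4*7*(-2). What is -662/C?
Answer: -331/28 ≈ -11.821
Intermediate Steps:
C = 56 (C = -28*(-2) = 56)
-662/C = -662/56 = -662*1/56 = -331/28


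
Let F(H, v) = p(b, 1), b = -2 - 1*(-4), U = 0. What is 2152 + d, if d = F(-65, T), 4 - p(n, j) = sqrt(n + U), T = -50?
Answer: 2156 - sqrt(2) ≈ 2154.6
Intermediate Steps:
b = 2 (b = -2 + 4 = 2)
p(n, j) = 4 - sqrt(n) (p(n, j) = 4 - sqrt(n + 0) = 4 - sqrt(n))
F(H, v) = 4 - sqrt(2)
d = 4 - sqrt(2) ≈ 2.5858
2152 + d = 2152 + (4 - sqrt(2)) = 2156 - sqrt(2)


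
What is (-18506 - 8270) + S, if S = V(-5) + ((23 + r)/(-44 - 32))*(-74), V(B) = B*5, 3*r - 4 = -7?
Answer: -508812/19 ≈ -26780.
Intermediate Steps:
r = -1 (r = 4/3 + (⅓)*(-7) = 4/3 - 7/3 = -1)
V(B) = 5*B
S = -68/19 (S = 5*(-5) + ((23 - 1)/(-44 - 32))*(-74) = -25 + (22/(-76))*(-74) = -25 + (22*(-1/76))*(-74) = -25 - 11/38*(-74) = -25 + 407/19 = -68/19 ≈ -3.5789)
(-18506 - 8270) + S = (-18506 - 8270) - 68/19 = -26776 - 68/19 = -508812/19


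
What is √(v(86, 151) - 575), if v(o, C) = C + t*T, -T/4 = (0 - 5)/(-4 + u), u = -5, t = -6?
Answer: 4*I*√231/3 ≈ 20.265*I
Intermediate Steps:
T = -20/9 (T = -4*(0 - 5)/(-4 - 5) = -(-20)/(-9) = -(-20)*(-1)/9 = -4*5/9 = -20/9 ≈ -2.2222)
v(o, C) = 40/3 + C (v(o, C) = C - 6*(-20/9) = C + 40/3 = 40/3 + C)
√(v(86, 151) - 575) = √((40/3 + 151) - 575) = √(493/3 - 575) = √(-1232/3) = 4*I*√231/3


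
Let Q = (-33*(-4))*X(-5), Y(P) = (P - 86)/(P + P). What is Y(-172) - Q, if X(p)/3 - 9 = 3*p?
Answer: 9507/4 ≈ 2376.8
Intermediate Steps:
X(p) = 27 + 9*p (X(p) = 27 + 3*(3*p) = 27 + 9*p)
Y(P) = (-86 + P)/(2*P) (Y(P) = (-86 + P)/((2*P)) = (-86 + P)*(1/(2*P)) = (-86 + P)/(2*P))
Q = -2376 (Q = (-33*(-4))*(27 + 9*(-5)) = 132*(27 - 45) = 132*(-18) = -2376)
Y(-172) - Q = (½)*(-86 - 172)/(-172) - 1*(-2376) = (½)*(-1/172)*(-258) + 2376 = ¾ + 2376 = 9507/4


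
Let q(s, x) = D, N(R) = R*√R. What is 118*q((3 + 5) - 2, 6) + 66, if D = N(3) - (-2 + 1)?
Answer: 184 + 354*√3 ≈ 797.15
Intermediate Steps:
N(R) = R^(3/2)
D = 1 + 3*√3 (D = 3^(3/2) - (-2 + 1) = 3*√3 - 1*(-1) = 3*√3 + 1 = 1 + 3*√3 ≈ 6.1962)
q(s, x) = 1 + 3*√3
118*q((3 + 5) - 2, 6) + 66 = 118*(1 + 3*√3) + 66 = (118 + 354*√3) + 66 = 184 + 354*√3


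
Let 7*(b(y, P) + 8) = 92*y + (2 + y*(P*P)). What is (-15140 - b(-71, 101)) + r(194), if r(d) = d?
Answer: 626235/7 ≈ 89462.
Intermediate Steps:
b(y, P) = -54/7 + 92*y/7 + y*P**2/7 (b(y, P) = -8 + (92*y + (2 + y*(P*P)))/7 = -8 + (92*y + (2 + y*P**2))/7 = -8 + (2 + 92*y + y*P**2)/7 = -8 + (2/7 + 92*y/7 + y*P**2/7) = -54/7 + 92*y/7 + y*P**2/7)
(-15140 - b(-71, 101)) + r(194) = (-15140 - (-54/7 + (92/7)*(-71) + (1/7)*(-71)*101**2)) + 194 = (-15140 - (-54/7 - 6532/7 + (1/7)*(-71)*10201)) + 194 = (-15140 - (-54/7 - 6532/7 - 724271/7)) + 194 = (-15140 - 1*(-730857/7)) + 194 = (-15140 + 730857/7) + 194 = 624877/7 + 194 = 626235/7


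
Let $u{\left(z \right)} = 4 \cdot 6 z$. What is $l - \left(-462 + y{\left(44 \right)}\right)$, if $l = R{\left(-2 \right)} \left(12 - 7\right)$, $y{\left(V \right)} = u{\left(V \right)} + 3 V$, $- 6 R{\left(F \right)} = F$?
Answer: $- \frac{2173}{3} \approx -724.33$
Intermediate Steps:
$R{\left(F \right)} = - \frac{F}{6}$
$u{\left(z \right)} = 24 z$
$y{\left(V \right)} = 27 V$ ($y{\left(V \right)} = 24 V + 3 V = 27 V$)
$l = \frac{5}{3}$ ($l = \left(- \frac{1}{6}\right) \left(-2\right) \left(12 - 7\right) = \frac{1}{3} \cdot 5 = \frac{5}{3} \approx 1.6667$)
$l - \left(-462 + y{\left(44 \right)}\right) = \frac{5}{3} + \left(462 - 27 \cdot 44\right) = \frac{5}{3} + \left(462 - 1188\right) = \frac{5}{3} - 726 = - \frac{2173}{3}$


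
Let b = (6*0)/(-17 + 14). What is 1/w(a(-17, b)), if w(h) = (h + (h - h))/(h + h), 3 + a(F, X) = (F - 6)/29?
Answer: 2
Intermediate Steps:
b = 0 (b = 0/(-3) = 0*(-1/3) = 0)
a(F, X) = -93/29 + F/29 (a(F, X) = -3 + (F - 6)/29 = -3 + (-6 + F)*(1/29) = -3 + (-6/29 + F/29) = -93/29 + F/29)
w(h) = 1/2 (w(h) = (h + 0)/((2*h)) = h*(1/(2*h)) = 1/2)
1/w(a(-17, b)) = 1/(1/2) = 2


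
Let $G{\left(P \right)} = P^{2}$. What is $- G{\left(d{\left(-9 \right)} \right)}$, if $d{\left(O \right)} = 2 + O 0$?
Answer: $-4$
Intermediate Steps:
$d{\left(O \right)} = 2$ ($d{\left(O \right)} = 2 + 0 = 2$)
$- G{\left(d{\left(-9 \right)} \right)} = - 2^{2} = \left(-1\right) 4 = -4$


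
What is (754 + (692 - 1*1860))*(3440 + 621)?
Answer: -1681254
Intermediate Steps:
(754 + (692 - 1*1860))*(3440 + 621) = (754 + (692 - 1860))*4061 = (754 - 1168)*4061 = -414*4061 = -1681254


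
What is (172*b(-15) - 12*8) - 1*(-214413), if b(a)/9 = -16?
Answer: 189549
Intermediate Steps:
b(a) = -144 (b(a) = 9*(-16) = -144)
(172*b(-15) - 12*8) - 1*(-214413) = (172*(-144) - 12*8) - 1*(-214413) = (-24768 - 96) + 214413 = -24864 + 214413 = 189549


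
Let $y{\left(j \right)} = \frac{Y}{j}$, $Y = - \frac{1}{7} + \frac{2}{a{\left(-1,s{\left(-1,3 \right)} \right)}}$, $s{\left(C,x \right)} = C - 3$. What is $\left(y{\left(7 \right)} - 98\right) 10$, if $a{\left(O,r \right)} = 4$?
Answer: $- \frac{47995}{49} \approx -979.49$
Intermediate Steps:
$s{\left(C,x \right)} = -3 + C$
$Y = \frac{5}{14}$ ($Y = - \frac{1}{7} + \frac{2}{4} = \left(-1\right) \frac{1}{7} + 2 \cdot \frac{1}{4} = - \frac{1}{7} + \frac{1}{2} = \frac{5}{14} \approx 0.35714$)
$y{\left(j \right)} = \frac{5}{14 j}$
$\left(y{\left(7 \right)} - 98\right) 10 = \left(\frac{5}{14 \cdot 7} - 98\right) 10 = \left(\frac{5}{14} \cdot \frac{1}{7} - 98\right) 10 = \left(\frac{5}{98} - 98\right) 10 = \left(- \frac{9599}{98}\right) 10 = - \frac{47995}{49}$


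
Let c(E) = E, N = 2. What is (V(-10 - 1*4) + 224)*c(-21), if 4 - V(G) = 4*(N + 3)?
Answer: -4368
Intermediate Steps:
V(G) = -16 (V(G) = 4 - 4*(2 + 3) = 4 - 4*5 = 4 - 1*20 = 4 - 20 = -16)
(V(-10 - 1*4) + 224)*c(-21) = (-16 + 224)*(-21) = 208*(-21) = -4368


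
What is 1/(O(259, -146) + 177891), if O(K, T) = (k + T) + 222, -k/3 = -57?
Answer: 1/178138 ≈ 5.6136e-6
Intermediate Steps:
k = 171 (k = -3*(-57) = 171)
O(K, T) = 393 + T (O(K, T) = (171 + T) + 222 = 393 + T)
1/(O(259, -146) + 177891) = 1/((393 - 146) + 177891) = 1/(247 + 177891) = 1/178138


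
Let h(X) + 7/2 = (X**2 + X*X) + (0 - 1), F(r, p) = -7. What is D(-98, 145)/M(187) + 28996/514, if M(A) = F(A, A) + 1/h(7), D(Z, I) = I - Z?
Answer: 7270549/335899 ≈ 21.645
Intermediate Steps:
h(X) = -9/2 + 2*X**2 (h(X) = -7/2 + ((X**2 + X*X) + (0 - 1)) = -7/2 + ((X**2 + X**2) - 1) = -7/2 + (2*X**2 - 1) = -7/2 + (-1 + 2*X**2) = -9/2 + 2*X**2)
M(A) = -1307/187 (M(A) = -7 + 1/(-9/2 + 2*7**2) = -7 + 1/(-9/2 + 2*49) = -7 + 1/(-9/2 + 98) = -7 + 1/(187/2) = -7 + 2/187 = -1307/187)
D(-98, 145)/M(187) + 28996/514 = (145 - 1*(-98))/(-1307/187) + 28996/514 = (145 + 98)*(-187/1307) + 28996*(1/514) = 243*(-187/1307) + 14498/257 = -45441/1307 + 14498/257 = 7270549/335899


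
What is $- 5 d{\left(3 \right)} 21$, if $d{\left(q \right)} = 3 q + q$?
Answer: $-1260$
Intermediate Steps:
$d{\left(q \right)} = 4 q$
$- 5 d{\left(3 \right)} 21 = - 5 \cdot 4 \cdot 3 \cdot 21 = \left(-5\right) 12 \cdot 21 = \left(-60\right) 21 = -1260$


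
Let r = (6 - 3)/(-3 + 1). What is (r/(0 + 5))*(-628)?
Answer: 942/5 ≈ 188.40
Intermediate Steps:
r = -3/2 (r = 3/(-2) = 3*(-1/2) = -3/2 ≈ -1.5000)
(r/(0 + 5))*(-628) = (-3/2/(0 + 5))*(-628) = (-3/2/5)*(-628) = ((1/5)*(-3/2))*(-628) = -3/10*(-628) = 942/5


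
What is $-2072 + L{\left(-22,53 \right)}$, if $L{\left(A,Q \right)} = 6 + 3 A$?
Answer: $-2132$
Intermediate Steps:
$-2072 + L{\left(-22,53 \right)} = -2072 + \left(6 + 3 \left(-22\right)\right) = -2072 + \left(6 - 66\right) = -2072 - 60 = -2132$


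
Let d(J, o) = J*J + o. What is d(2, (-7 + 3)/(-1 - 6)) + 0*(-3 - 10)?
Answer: 32/7 ≈ 4.5714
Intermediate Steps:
d(J, o) = o + J² (d(J, o) = J² + o = o + J²)
d(2, (-7 + 3)/(-1 - 6)) + 0*(-3 - 10) = ((-7 + 3)/(-1 - 6) + 2²) + 0*(-3 - 10) = (-4/(-7) + 4) + 0*(-13) = (-4*(-⅐) + 4) + 0 = (4/7 + 4) + 0 = 32/7 + 0 = 32/7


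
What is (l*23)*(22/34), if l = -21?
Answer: -5313/17 ≈ -312.53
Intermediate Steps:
(l*23)*(22/34) = (-21*23)*(22/34) = -10626/34 = -483*11/17 = -5313/17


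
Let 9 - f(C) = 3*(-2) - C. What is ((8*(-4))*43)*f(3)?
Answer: -24768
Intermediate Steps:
f(C) = 15 + C (f(C) = 9 - (3*(-2) - C) = 9 - (-6 - C) = 9 + (6 + C) = 15 + C)
((8*(-4))*43)*f(3) = ((8*(-4))*43)*(15 + 3) = -32*43*18 = -1376*18 = -24768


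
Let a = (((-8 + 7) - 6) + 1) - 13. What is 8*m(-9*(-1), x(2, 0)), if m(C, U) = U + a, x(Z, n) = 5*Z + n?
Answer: -72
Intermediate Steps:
a = -19 (a = ((-1 - 6) + 1) - 13 = (-7 + 1) - 13 = -6 - 13 = -19)
x(Z, n) = n + 5*Z
m(C, U) = -19 + U (m(C, U) = U - 19 = -19 + U)
8*m(-9*(-1), x(2, 0)) = 8*(-19 + (0 + 5*2)) = 8*(-19 + (0 + 10)) = 8*(-19 + 10) = 8*(-9) = -72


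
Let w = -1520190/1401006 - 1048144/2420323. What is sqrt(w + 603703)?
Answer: 3*sqrt(21424163688120231106008318910)/565147840823 ≈ 776.98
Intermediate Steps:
w = -857967809039/565147840823 (w = -1520190*1/1401006 - 1048144*1/2420323 = -253365/233501 - 1048144/2420323 = -857967809039/565147840823 ≈ -1.5181)
sqrt(w + 603703) = sqrt(-857967809039/565147840823 + 603703) = sqrt(341180588980558530/565147840823) = 3*sqrt(21424163688120231106008318910)/565147840823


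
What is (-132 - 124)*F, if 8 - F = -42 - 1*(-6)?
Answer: -11264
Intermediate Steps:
F = 44 (F = 8 - (-42 - 1*(-6)) = 8 - (-42 + 6) = 8 - 1*(-36) = 8 + 36 = 44)
(-132 - 124)*F = (-132 - 124)*44 = -256*44 = -11264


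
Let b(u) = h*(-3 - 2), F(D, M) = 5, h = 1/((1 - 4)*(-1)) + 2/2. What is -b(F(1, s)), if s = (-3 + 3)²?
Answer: 20/3 ≈ 6.6667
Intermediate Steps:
h = 4/3 (h = -1/(-3) + 2*(½) = -⅓*(-1) + 1 = ⅓ + 1 = 4/3 ≈ 1.3333)
s = 0 (s = 0² = 0)
b(u) = -20/3 (b(u) = 4*(-3 - 2)/3 = (4/3)*(-5) = -20/3)
-b(F(1, s)) = -1*(-20/3) = 20/3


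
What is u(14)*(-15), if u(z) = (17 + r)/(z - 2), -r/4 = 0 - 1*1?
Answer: -105/4 ≈ -26.250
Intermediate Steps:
r = 4 (r = -4*(0 - 1*1) = -4*(0 - 1) = -4*(-1) = 4)
u(z) = 21/(-2 + z) (u(z) = (17 + 4)/(z - 2) = 21/(-2 + z))
u(14)*(-15) = (21/(-2 + 14))*(-15) = (21/12)*(-15) = (21*(1/12))*(-15) = (7/4)*(-15) = -105/4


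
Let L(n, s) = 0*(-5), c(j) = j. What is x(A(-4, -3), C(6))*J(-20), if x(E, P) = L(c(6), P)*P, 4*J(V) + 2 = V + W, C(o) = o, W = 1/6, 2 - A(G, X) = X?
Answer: 0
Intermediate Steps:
A(G, X) = 2 - X
W = 1/6 (W = 1*(1/6) = 1/6 ≈ 0.16667)
J(V) = -11/24 + V/4 (J(V) = -1/2 + (V + 1/6)/4 = -1/2 + (1/6 + V)/4 = -1/2 + (1/24 + V/4) = -11/24 + V/4)
L(n, s) = 0
x(E, P) = 0 (x(E, P) = 0*P = 0)
x(A(-4, -3), C(6))*J(-20) = 0*(-11/24 + (1/4)*(-20)) = 0*(-11/24 - 5) = 0*(-131/24) = 0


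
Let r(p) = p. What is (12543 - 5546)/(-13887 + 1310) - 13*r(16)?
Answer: -2623013/12577 ≈ -208.56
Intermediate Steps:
(12543 - 5546)/(-13887 + 1310) - 13*r(16) = (12543 - 5546)/(-13887 + 1310) - 13*16 = 6997/(-12577) - 1*208 = 6997*(-1/12577) - 208 = -6997/12577 - 208 = -2623013/12577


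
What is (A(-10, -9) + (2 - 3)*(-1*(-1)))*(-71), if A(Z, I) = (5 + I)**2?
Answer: -1065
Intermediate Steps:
(A(-10, -9) + (2 - 3)*(-1*(-1)))*(-71) = ((5 - 9)**2 + (2 - 3)*(-1*(-1)))*(-71) = ((-4)**2 - 1*1)*(-71) = (16 - 1)*(-71) = 15*(-71) = -1065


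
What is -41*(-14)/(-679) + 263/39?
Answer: 22313/3783 ≈ 5.8982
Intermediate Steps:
-41*(-14)/(-679) + 263/39 = 574*(-1/679) + 263*(1/39) = -82/97 + 263/39 = 22313/3783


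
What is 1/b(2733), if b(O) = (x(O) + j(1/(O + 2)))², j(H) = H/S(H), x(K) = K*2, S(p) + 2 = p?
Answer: 29909961/893624510963809 ≈ 3.3470e-8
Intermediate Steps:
S(p) = -2 + p
x(K) = 2*K
j(H) = H/(-2 + H)
b(O) = (2*O + 1/((-2 + 1/(2 + O))*(2 + O)))² (b(O) = (2*O + 1/((O + 2)*(-2 + 1/(O + 2))))² = (2*O + 1/((2 + O)*(-2 + 1/(2 + O))))² = (2*O + 1/((-2 + 1/(2 + O))*(2 + O)))²)
1/b(2733) = 1/((-1 + 2*2733*(3 + 2*2733))²/(3 + 2*2733)²) = 1/((-1 + 2*2733*(3 + 5466))²/(3 + 5466)²) = 1/((-1 + 2*2733*5469)²/5469²) = 1/((-1 + 29893554)²*(1/29909961)) = 1/(29893553²*(1/29909961)) = 1/(893624510963809*(1/29909961)) = 1/(893624510963809/29909961) = 29909961/893624510963809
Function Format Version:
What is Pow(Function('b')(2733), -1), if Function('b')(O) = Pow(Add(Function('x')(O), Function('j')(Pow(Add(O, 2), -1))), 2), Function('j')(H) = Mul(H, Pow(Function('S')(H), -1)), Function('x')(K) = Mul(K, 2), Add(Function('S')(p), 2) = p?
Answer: Rational(29909961, 893624510963809) ≈ 3.3470e-8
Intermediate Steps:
Function('S')(p) = Add(-2, p)
Function('x')(K) = Mul(2, K)
Function('j')(H) = Mul(H, Pow(Add(-2, H), -1))
Function('b')(O) = Pow(Add(Mul(2, O), Mul(Pow(Add(-2, Pow(Add(2, O), -1)), -1), Pow(Add(2, O), -1))), 2) (Function('b')(O) = Pow(Add(Mul(2, O), Mul(Pow(Add(O, 2), -1), Pow(Add(-2, Pow(Add(O, 2), -1)), -1))), 2) = Pow(Add(Mul(2, O), Mul(Pow(Add(2, O), -1), Pow(Add(-2, Pow(Add(2, O), -1)), -1))), 2) = Pow(Add(Mul(2, O), Mul(Pow(Add(-2, Pow(Add(2, O), -1)), -1), Pow(Add(2, O), -1))), 2))
Pow(Function('b')(2733), -1) = Pow(Mul(Pow(Add(-1, Mul(2, 2733, Add(3, Mul(2, 2733)))), 2), Pow(Add(3, Mul(2, 2733)), -2)), -1) = Pow(Mul(Pow(Add(-1, Mul(2, 2733, Add(3, 5466))), 2), Pow(Add(3, 5466), -2)), -1) = Pow(Mul(Pow(Add(-1, Mul(2, 2733, 5469)), 2), Pow(5469, -2)), -1) = Pow(Mul(Pow(Add(-1, 29893554), 2), Rational(1, 29909961)), -1) = Pow(Mul(Pow(29893553, 2), Rational(1, 29909961)), -1) = Pow(Mul(893624510963809, Rational(1, 29909961)), -1) = Pow(Rational(893624510963809, 29909961), -1) = Rational(29909961, 893624510963809)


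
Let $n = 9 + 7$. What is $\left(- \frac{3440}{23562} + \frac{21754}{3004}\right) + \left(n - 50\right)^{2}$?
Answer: $\frac{20581050169}{17695062} \approx 1163.1$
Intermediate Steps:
$n = 16$
$\left(- \frac{3440}{23562} + \frac{21754}{3004}\right) + \left(n - 50\right)^{2} = \left(- \frac{3440}{23562} + \frac{21754}{3004}\right) + \left(16 - 50\right)^{2} = \left(\left(-3440\right) \frac{1}{23562} + 21754 \cdot \frac{1}{3004}\right) + \left(-34\right)^{2} = \left(- \frac{1720}{11781} + \frac{10877}{1502}\right) + 1156 = \frac{125558497}{17695062} + 1156 = \frac{20581050169}{17695062}$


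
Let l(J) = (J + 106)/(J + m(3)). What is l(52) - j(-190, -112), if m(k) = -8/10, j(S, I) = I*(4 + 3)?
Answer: 100747/128 ≈ 787.09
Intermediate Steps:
j(S, I) = 7*I (j(S, I) = I*7 = 7*I)
m(k) = -⅘ (m(k) = -8*⅒ = -⅘)
l(J) = (106 + J)/(-⅘ + J) (l(J) = (J + 106)/(J - ⅘) = (106 + J)/(-⅘ + J))
l(52) - j(-190, -112) = 5*(106 + 52)/(-4 + 5*52) - 7*(-112) = 5*158/(-4 + 260) - 1*(-784) = 5*158/256 + 784 = 5*(1/256)*158 + 784 = 395/128 + 784 = 100747/128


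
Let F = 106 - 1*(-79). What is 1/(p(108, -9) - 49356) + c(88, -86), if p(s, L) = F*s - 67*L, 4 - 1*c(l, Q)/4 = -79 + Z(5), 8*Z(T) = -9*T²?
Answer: 25579195/57546 ≈ 444.50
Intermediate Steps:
F = 185 (F = 106 + 79 = 185)
Z(T) = -9*T²/8 (Z(T) = (-9*T²)/8 = -9*T²/8)
c(l, Q) = 889/2 (c(l, Q) = 16 - 4*(-79 - 9/8*5²) = 16 - 4*(-79 - 9/8*25) = 16 - 4*(-79 - 225/8) = 16 - 4*(-857/8) = 16 + 857/2 = 889/2)
p(s, L) = -67*L + 185*s (p(s, L) = 185*s - 67*L = -67*L + 185*s)
1/(p(108, -9) - 49356) + c(88, -86) = 1/((-67*(-9) + 185*108) - 49356) + 889/2 = 1/((603 + 19980) - 49356) + 889/2 = 1/(20583 - 49356) + 889/2 = 1/(-28773) + 889/2 = -1/28773 + 889/2 = 25579195/57546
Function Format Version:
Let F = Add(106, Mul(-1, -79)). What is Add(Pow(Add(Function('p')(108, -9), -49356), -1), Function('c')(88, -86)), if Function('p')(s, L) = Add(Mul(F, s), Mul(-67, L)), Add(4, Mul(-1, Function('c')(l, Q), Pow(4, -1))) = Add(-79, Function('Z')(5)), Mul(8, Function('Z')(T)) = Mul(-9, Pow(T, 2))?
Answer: Rational(25579195, 57546) ≈ 444.50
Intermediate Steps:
F = 185 (F = Add(106, 79) = 185)
Function('Z')(T) = Mul(Rational(-9, 8), Pow(T, 2)) (Function('Z')(T) = Mul(Rational(1, 8), Mul(-9, Pow(T, 2))) = Mul(Rational(-9, 8), Pow(T, 2)))
Function('c')(l, Q) = Rational(889, 2) (Function('c')(l, Q) = Add(16, Mul(-4, Add(-79, Mul(Rational(-9, 8), Pow(5, 2))))) = Add(16, Mul(-4, Add(-79, Mul(Rational(-9, 8), 25)))) = Add(16, Mul(-4, Add(-79, Rational(-225, 8)))) = Add(16, Mul(-4, Rational(-857, 8))) = Add(16, Rational(857, 2)) = Rational(889, 2))
Function('p')(s, L) = Add(Mul(-67, L), Mul(185, s)) (Function('p')(s, L) = Add(Mul(185, s), Mul(-67, L)) = Add(Mul(-67, L), Mul(185, s)))
Add(Pow(Add(Function('p')(108, -9), -49356), -1), Function('c')(88, -86)) = Add(Pow(Add(Add(Mul(-67, -9), Mul(185, 108)), -49356), -1), Rational(889, 2)) = Add(Pow(Add(Add(603, 19980), -49356), -1), Rational(889, 2)) = Add(Pow(Add(20583, -49356), -1), Rational(889, 2)) = Add(Pow(-28773, -1), Rational(889, 2)) = Add(Rational(-1, 28773), Rational(889, 2)) = Rational(25579195, 57546)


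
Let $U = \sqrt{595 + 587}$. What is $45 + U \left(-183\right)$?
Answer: $45 - 183 \sqrt{1182} \approx -6246.6$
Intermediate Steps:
$U = \sqrt{1182} \approx 34.38$
$45 + U \left(-183\right) = 45 + \sqrt{1182} \left(-183\right) = 45 - 183 \sqrt{1182}$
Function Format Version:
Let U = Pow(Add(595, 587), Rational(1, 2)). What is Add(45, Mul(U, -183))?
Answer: Add(45, Mul(-183, Pow(1182, Rational(1, 2)))) ≈ -6246.6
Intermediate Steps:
U = Pow(1182, Rational(1, 2)) ≈ 34.380
Add(45, Mul(U, -183)) = Add(45, Mul(Pow(1182, Rational(1, 2)), -183)) = Add(45, Mul(-183, Pow(1182, Rational(1, 2))))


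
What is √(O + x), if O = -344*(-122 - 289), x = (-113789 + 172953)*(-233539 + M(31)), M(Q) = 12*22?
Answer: 2*I*√3450335179 ≈ 1.1748e+5*I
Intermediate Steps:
M(Q) = 264
x = -13801482100 (x = (-113789 + 172953)*(-233539 + 264) = 59164*(-233275) = -13801482100)
O = 141384 (O = -344*(-411) = 141384)
√(O + x) = √(141384 - 13801482100) = √(-13801340716) = 2*I*√3450335179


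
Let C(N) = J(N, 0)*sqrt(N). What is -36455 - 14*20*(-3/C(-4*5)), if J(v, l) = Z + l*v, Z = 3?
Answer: -36455 - 28*I*sqrt(5) ≈ -36455.0 - 62.61*I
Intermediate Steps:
J(v, l) = 3 + l*v
C(N) = 3*sqrt(N) (C(N) = (3 + 0*N)*sqrt(N) = (3 + 0)*sqrt(N) = 3*sqrt(N))
-36455 - 14*20*(-3/C(-4*5)) = -36455 - 14*20*(-3*(-I*sqrt(5)/30)) = -36455 - 280*(-3*(-I*sqrt(5)/30)) = -36455 - 280*(-(-1)*I*sqrt(5)/10) = -36455 - 280*I*sqrt(5)/10 = -36455 - 28*I*sqrt(5)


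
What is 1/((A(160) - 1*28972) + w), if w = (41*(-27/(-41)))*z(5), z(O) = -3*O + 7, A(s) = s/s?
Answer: -1/29187 ≈ -3.4262e-5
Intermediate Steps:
A(s) = 1
z(O) = 7 - 3*O
w = -216 (w = (41*(-27/(-41)))*(7 - 3*5) = (41*(-27*(-1/41)))*(7 - 15) = (41*(27/41))*(-8) = 27*(-8) = -216)
1/((A(160) - 1*28972) + w) = 1/((1 - 1*28972) - 216) = 1/((1 - 28972) - 216) = 1/(-28971 - 216) = 1/(-29187) = -1/29187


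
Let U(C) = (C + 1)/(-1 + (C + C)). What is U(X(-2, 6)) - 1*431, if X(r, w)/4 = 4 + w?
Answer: -34008/79 ≈ -430.48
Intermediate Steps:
X(r, w) = 16 + 4*w (X(r, w) = 4*(4 + w) = 16 + 4*w)
U(C) = (1 + C)/(-1 + 2*C)
U(X(-2, 6)) - 1*431 = (1 + (16 + 4*6))/(-1 + 2*(16 + 4*6)) - 1*431 = (1 + (16 + 24))/(-1 + 2*(16 + 24)) - 431 = (1 + 40)/(-1 + 2*40) - 431 = 41/(-1 + 80) - 431 = 41/79 - 431 = -34008/79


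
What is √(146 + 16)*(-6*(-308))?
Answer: 16632*√2 ≈ 23521.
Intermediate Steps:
√(146 + 16)*(-6*(-308)) = √162*1848 = (9*√2)*1848 = 16632*√2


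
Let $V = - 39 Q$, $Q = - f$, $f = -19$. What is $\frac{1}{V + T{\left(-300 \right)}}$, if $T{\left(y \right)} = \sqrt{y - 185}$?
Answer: $- \frac{741}{549566} - \frac{i \sqrt{485}}{549566} \approx -0.0013483 - 4.0073 \cdot 10^{-5} i$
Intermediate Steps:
$Q = 19$ ($Q = \left(-1\right) \left(-19\right) = 19$)
$T{\left(y \right)} = \sqrt{-185 + y}$
$V = -741$ ($V = \left(-39\right) 19 = -741$)
$\frac{1}{V + T{\left(-300 \right)}} = \frac{1}{-741 + \sqrt{-185 - 300}} = \frac{1}{-741 + \sqrt{-485}} = \frac{1}{-741 + i \sqrt{485}}$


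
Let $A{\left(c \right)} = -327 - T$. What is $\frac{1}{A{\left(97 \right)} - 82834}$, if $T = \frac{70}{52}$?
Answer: $- \frac{26}{2162221} \approx -1.2025 \cdot 10^{-5}$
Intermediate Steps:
$T = \frac{35}{26}$ ($T = 70 \cdot \frac{1}{52} = \frac{35}{26} \approx 1.3462$)
$A{\left(c \right)} = - \frac{8537}{26}$ ($A{\left(c \right)} = -327 - \frac{35}{26} = - \frac{8537}{26}$)
$\frac{1}{A{\left(97 \right)} - 82834} = \frac{1}{- \frac{8537}{26} - 82834} = \frac{1}{- \frac{2162221}{26}} = - \frac{26}{2162221}$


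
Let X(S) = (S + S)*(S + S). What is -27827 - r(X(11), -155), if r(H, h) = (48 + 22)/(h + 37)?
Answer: -1641758/59 ≈ -27826.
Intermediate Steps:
X(S) = 4*S² (X(S) = (2*S)*(2*S) = 4*S²)
r(H, h) = 70/(37 + h)
-27827 - r(X(11), -155) = -27827 - 70/(37 - 155) = -27827 - 70/(-118) = -27827 - 70*(-1)/118 = -27827 - 1*(-35/59) = -27827 + 35/59 = -1641758/59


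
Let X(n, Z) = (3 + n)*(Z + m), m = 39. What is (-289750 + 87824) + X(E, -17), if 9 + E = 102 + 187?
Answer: -195700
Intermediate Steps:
E = 280 (E = -9 + (102 + 187) = -9 + 289 = 280)
X(n, Z) = (3 + n)*(39 + Z) (X(n, Z) = (3 + n)*(Z + 39) = (3 + n)*(39 + Z))
(-289750 + 87824) + X(E, -17) = (-289750 + 87824) + (117 + 3*(-17) + 39*280 - 17*280) = -201926 + (117 - 51 + 10920 - 4760) = -201926 + 6226 = -195700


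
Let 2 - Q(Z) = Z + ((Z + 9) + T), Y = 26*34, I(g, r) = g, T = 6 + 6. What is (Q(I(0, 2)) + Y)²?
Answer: 748225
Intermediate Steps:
T = 12
Y = 884
Q(Z) = -19 - 2*Z (Q(Z) = 2 - (Z + ((Z + 9) + 12)) = 2 - (Z + ((9 + Z) + 12)) = 2 - (Z + (21 + Z)) = 2 - (21 + 2*Z) = 2 + (-21 - 2*Z) = -19 - 2*Z)
(Q(I(0, 2)) + Y)² = ((-19 - 2*0) + 884)² = ((-19 + 0) + 884)² = (-19 + 884)² = 865² = 748225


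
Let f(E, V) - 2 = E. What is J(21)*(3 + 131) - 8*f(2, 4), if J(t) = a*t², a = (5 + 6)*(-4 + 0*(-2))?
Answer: -2600168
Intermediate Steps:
f(E, V) = 2 + E
a = -44 (a = 11*(-4 + 0) = 11*(-4) = -44)
J(t) = -44*t²
J(21)*(3 + 131) - 8*f(2, 4) = (-44*21²)*(3 + 131) - 8*(2 + 2) = -44*441*134 - 8*4 = -19404*134 - 32 = -2600136 - 32 = -2600168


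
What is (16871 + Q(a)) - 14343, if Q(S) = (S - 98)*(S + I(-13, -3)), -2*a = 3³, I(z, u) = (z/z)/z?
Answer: 210175/52 ≈ 4041.8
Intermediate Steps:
I(z, u) = 1/z
a = -27/2 (a = -½*3³ = -½*27 = -27/2 ≈ -13.500)
Q(S) = (-98 + S)*(-1/13 + S) (Q(S) = (S - 98)*(S + 1/(-13)) = (-98 + S)*(S - 1/13) = (-98 + S)*(-1/13 + S))
(16871 + Q(a)) - 14343 = (16871 + (98/13 + (-27/2)² - 1275/13*(-27/2))) - 14343 = (16871 + (98/13 + 729/4 + 34425/26)) - 14343 = (16871 + 78719/52) - 14343 = 956011/52 - 14343 = 210175/52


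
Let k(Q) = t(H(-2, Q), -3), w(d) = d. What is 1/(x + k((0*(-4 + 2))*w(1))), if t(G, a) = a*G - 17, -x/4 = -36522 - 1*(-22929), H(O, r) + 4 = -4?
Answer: 1/54379 ≈ 1.8389e-5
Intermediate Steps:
H(O, r) = -8 (H(O, r) = -4 - 4 = -8)
x = 54372 (x = -4*(-36522 - 1*(-22929)) = -4*(-36522 + 22929) = -4*(-13593) = 54372)
t(G, a) = -17 + G*a (t(G, a) = G*a - 17 = -17 + G*a)
k(Q) = 7 (k(Q) = -17 - 8*(-3) = -17 + 24 = 7)
1/(x + k((0*(-4 + 2))*w(1))) = 1/(54372 + 7) = 1/54379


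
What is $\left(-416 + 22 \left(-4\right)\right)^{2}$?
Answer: $254016$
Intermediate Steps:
$\left(-416 + 22 \left(-4\right)\right)^{2} = \left(-416 - 88\right)^{2} = \left(-504\right)^{2} = 254016$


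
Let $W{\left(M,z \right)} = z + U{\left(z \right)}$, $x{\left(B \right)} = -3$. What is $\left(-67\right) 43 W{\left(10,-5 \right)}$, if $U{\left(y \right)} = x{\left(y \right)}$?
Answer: $23048$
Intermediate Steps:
$U{\left(y \right)} = -3$
$W{\left(M,z \right)} = -3 + z$ ($W{\left(M,z \right)} = z - 3 = -3 + z$)
$\left(-67\right) 43 W{\left(10,-5 \right)} = \left(-67\right) 43 \left(-3 - 5\right) = \left(-2881\right) \left(-8\right) = 23048$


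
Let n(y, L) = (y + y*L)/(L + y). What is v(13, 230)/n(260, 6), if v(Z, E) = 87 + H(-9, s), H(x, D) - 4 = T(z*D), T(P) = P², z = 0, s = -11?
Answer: 133/10 ≈ 13.300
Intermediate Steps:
H(x, D) = 4 (H(x, D) = 4 + (0*D)² = 4 + 0² = 4 + 0 = 4)
v(Z, E) = 91 (v(Z, E) = 87 + 4 = 91)
n(y, L) = (y + L*y)/(L + y)
v(13, 230)/n(260, 6) = 91/((260*(1 + 6)/(6 + 260))) = 91/((260*7/266)) = 91/((260*(1/266)*7)) = 91/(130/19) = 91*(19/130) = 133/10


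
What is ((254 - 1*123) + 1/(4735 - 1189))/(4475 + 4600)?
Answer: 464527/32179950 ≈ 0.014435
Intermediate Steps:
((254 - 1*123) + 1/(4735 - 1189))/(4475 + 4600) = ((254 - 123) + 1/3546)/9075 = (131 + 1/3546)*(1/9075) = (464527/3546)*(1/9075) = 464527/32179950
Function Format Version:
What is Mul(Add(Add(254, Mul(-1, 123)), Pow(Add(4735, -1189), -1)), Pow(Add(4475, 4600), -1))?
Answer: Rational(464527, 32179950) ≈ 0.014435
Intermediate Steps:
Mul(Add(Add(254, Mul(-1, 123)), Pow(Add(4735, -1189), -1)), Pow(Add(4475, 4600), -1)) = Mul(Add(Add(254, -123), Pow(3546, -1)), Pow(9075, -1)) = Mul(Add(131, Rational(1, 3546)), Rational(1, 9075)) = Mul(Rational(464527, 3546), Rational(1, 9075)) = Rational(464527, 32179950)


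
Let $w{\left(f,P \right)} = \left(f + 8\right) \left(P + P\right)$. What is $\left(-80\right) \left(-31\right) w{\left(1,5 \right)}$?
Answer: $223200$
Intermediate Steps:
$w{\left(f,P \right)} = 2 P \left(8 + f\right)$ ($w{\left(f,P \right)} = \left(8 + f\right) 2 P = 2 P \left(8 + f\right)$)
$\left(-80\right) \left(-31\right) w{\left(1,5 \right)} = \left(-80\right) \left(-31\right) 2 \cdot 5 \left(8 + 1\right) = 2480 \cdot 2 \cdot 5 \cdot 9 = 2480 \cdot 90 = 223200$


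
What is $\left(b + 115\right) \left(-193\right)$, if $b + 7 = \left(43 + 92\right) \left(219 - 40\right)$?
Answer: $-4684689$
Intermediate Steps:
$b = 24158$ ($b = -7 + \left(43 + 92\right) \left(219 - 40\right) = -7 + 135 \cdot 179 = -7 + 24165 = 24158$)
$\left(b + 115\right) \left(-193\right) = \left(24158 + 115\right) \left(-193\right) = 24273 \left(-193\right) = -4684689$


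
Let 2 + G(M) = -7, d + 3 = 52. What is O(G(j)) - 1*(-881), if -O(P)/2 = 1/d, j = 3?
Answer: 43167/49 ≈ 880.96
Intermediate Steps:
d = 49 (d = -3 + 52 = 49)
G(M) = -9 (G(M) = -2 - 7 = -9)
O(P) = -2/49
O(G(j)) - 1*(-881) = -2/49 - 1*(-881) = -2/49 + 881 = 43167/49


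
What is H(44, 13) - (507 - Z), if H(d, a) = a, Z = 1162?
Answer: 668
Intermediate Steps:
H(44, 13) - (507 - Z) = 13 - (507 - 1*1162) = 13 - (507 - 1162) = 13 - 1*(-655) = 13 + 655 = 668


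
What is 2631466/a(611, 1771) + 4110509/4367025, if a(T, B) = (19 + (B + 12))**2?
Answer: 955359195211/545408501850 ≈ 1.7516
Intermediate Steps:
a(T, B) = (31 + B)**2 (a(T, B) = (19 + (12 + B))**2 = (31 + B)**2)
2631466/a(611, 1771) + 4110509/4367025 = 2631466/((31 + 1771)**2) + 4110509/4367025 = 2631466/(1802**2) + 4110509*(1/4367025) = 2631466/3247204 + 316193/335925 = 2631466*(1/3247204) + 316193/335925 = 1315733/1623602 + 316193/335925 = 955359195211/545408501850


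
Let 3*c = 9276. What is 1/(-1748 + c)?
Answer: 1/1344 ≈ 0.00074405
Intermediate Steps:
c = 3092 (c = (⅓)*9276 = 3092)
1/(-1748 + c) = 1/(-1748 + 3092) = 1/1344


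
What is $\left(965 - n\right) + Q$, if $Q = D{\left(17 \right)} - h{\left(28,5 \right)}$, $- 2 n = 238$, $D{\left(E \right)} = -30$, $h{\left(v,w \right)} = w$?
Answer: $1049$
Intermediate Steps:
$n = -119$ ($n = \left(- \frac{1}{2}\right) 238 = -119$)
$Q = -35$ ($Q = -30 - 5 = -35$)
$\left(965 - n\right) + Q = \left(965 - -119\right) - 35 = \left(965 + 119\right) - 35 = 1084 - 35 = 1049$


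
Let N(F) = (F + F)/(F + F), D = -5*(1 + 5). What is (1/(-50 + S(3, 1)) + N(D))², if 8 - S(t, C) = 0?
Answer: 1681/1764 ≈ 0.95295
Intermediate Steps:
S(t, C) = 8 (S(t, C) = 8 - 1*0 = 8 + 0 = 8)
D = -30 (D = -5*6 = -30)
N(F) = 1 (N(F) = (2*F)/((2*F)) = (2*F)*(1/(2*F)) = 1)
(1/(-50 + S(3, 1)) + N(D))² = (1/(-50 + 8) + 1)² = (1/(-42) + 1)² = (-1/42 + 1)² = (41/42)² = 1681/1764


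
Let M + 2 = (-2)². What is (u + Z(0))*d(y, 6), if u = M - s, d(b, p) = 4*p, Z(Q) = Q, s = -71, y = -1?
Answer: 1752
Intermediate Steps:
M = 2 (M = -2 + (-2)² = -2 + 4 = 2)
u = 73 (u = 2 - 1*(-71) = 2 + 71 = 73)
(u + Z(0))*d(y, 6) = (73 + 0)*(4*6) = 73*24 = 1752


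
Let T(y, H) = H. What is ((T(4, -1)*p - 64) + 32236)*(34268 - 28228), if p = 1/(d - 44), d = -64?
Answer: 5246611270/27 ≈ 1.9432e+8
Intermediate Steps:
p = -1/108 (p = 1/(-64 - 44) = 1/(-108) = -1/108 ≈ -0.0092593)
((T(4, -1)*p - 64) + 32236)*(34268 - 28228) = ((-1*(-1/108) - 64) + 32236)*(34268 - 28228) = ((1/108 - 64) + 32236)*6040 = (-6911/108 + 32236)*6040 = (3474577/108)*6040 = 5246611270/27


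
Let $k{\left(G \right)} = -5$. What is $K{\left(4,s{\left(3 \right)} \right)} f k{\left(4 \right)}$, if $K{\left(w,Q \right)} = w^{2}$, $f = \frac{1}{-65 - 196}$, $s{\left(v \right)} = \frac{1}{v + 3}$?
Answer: $\frac{80}{261} \approx 0.30651$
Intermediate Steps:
$s{\left(v \right)} = \frac{1}{3 + v}$
$f = - \frac{1}{261}$ ($f = \frac{1}{-261} = - \frac{1}{261} \approx -0.0038314$)
$K{\left(4,s{\left(3 \right)} \right)} f k{\left(4 \right)} = 4^{2} \left(- \frac{1}{261}\right) \left(-5\right) = 16 \left(- \frac{1}{261}\right) \left(-5\right) = \left(- \frac{16}{261}\right) \left(-5\right) = \frac{80}{261}$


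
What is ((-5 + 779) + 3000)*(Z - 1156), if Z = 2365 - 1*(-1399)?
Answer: 9842592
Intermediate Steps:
Z = 3764 (Z = 2365 + 1399 = 3764)
((-5 + 779) + 3000)*(Z - 1156) = ((-5 + 779) + 3000)*(3764 - 1156) = (774 + 3000)*2608 = 3774*2608 = 9842592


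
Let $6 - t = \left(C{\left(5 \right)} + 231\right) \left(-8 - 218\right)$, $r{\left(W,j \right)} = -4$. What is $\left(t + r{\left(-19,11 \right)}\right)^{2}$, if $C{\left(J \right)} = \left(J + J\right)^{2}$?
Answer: $5596236864$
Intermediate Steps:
$C{\left(J \right)} = 4 J^{2}$ ($C{\left(J \right)} = \left(2 J\right)^{2} = 4 J^{2}$)
$t = 74812$ ($t = 6 - \left(4 \cdot 5^{2} + 231\right) \left(-8 - 218\right) = 6 - \left(4 \cdot 25 + 231\right) \left(-226\right) = 6 - \left(100 + 231\right) \left(-226\right) = 6 - 331 \left(-226\right) = 6 - -74806 = 6 + 74806 = 74812$)
$\left(t + r{\left(-19,11 \right)}\right)^{2} = \left(74812 - 4\right)^{2} = 74808^{2} = 5596236864$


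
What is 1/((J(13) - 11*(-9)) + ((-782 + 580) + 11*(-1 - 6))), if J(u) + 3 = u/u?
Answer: -1/182 ≈ -0.0054945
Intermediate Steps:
J(u) = -2 (J(u) = -3 + u/u = -3 + 1 = -2)
1/((J(13) - 11*(-9)) + ((-782 + 580) + 11*(-1 - 6))) = 1/((-2 - 11*(-9)) + ((-782 + 580) + 11*(-1 - 6))) = 1/((-2 + 99) + (-202 + 11*(-7))) = 1/(97 + (-202 - 77)) = 1/(97 - 279) = 1/(-182) = -1/182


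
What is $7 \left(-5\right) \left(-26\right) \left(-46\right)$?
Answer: $-41860$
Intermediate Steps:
$7 \left(-5\right) \left(-26\right) \left(-46\right) = \left(-35\right) \left(-26\right) \left(-46\right) = 910 \left(-46\right) = -41860$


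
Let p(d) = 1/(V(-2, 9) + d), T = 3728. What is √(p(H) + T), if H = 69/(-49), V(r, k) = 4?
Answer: √60135135/127 ≈ 61.060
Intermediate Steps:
H = -69/49 (H = 69*(-1/49) = -69/49 ≈ -1.4082)
p(d) = 1/(4 + d)
√(p(H) + T) = √(1/(4 - 69/49) + 3728) = √(1/(127/49) + 3728) = √(49/127 + 3728) = √(473505/127) = √60135135/127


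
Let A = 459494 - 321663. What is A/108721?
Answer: 137831/108721 ≈ 1.2677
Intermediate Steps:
A = 137831
A/108721 = 137831/108721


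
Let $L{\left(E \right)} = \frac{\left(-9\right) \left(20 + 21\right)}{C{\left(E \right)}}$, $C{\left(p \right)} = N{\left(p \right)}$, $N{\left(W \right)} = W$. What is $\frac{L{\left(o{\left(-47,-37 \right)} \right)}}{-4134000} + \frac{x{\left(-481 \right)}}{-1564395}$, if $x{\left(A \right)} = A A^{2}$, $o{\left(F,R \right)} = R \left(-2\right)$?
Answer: $\frac{2269583520894517}{31904897388000} \approx 71.136$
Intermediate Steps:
$o{\left(F,R \right)} = - 2 R$
$C{\left(p \right)} = p$
$x{\left(A \right)} = A^{3}$
$L{\left(E \right)} = - \frac{369}{E}$ ($L{\left(E \right)} = \frac{\left(-9\right) \left(20 + 21\right)}{E} = \frac{\left(-9\right) 41}{E} = - \frac{369}{E}$)
$\frac{L{\left(o{\left(-47,-37 \right)} \right)}}{-4134000} + \frac{x{\left(-481 \right)}}{-1564395} = \frac{\left(-369\right) \frac{1}{\left(-2\right) \left(-37\right)}}{-4134000} + \frac{\left(-481\right)^{3}}{-1564395} = - \frac{369}{74} \left(- \frac{1}{4134000}\right) - - \frac{111284641}{1564395} = \left(-369\right) \frac{1}{74} \left(- \frac{1}{4134000}\right) + \frac{111284641}{1564395} = \left(- \frac{369}{74}\right) \left(- \frac{1}{4134000}\right) + \frac{111284641}{1564395} = \frac{123}{101972000} + \frac{111284641}{1564395} = \frac{2269583520894517}{31904897388000}$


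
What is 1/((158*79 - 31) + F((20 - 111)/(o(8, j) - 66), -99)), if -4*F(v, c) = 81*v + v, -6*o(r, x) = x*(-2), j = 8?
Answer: 380/4720187 ≈ 8.0505e-5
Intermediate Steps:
o(r, x) = x/3 (o(r, x) = -x*(-2)/6 = -(-1)*x/3 = x/3)
F(v, c) = -41*v/2 (F(v, c) = -(81*v + v)/4 = -41*v/2)
1/((158*79 - 31) + F((20 - 111)/(o(8, j) - 66), -99)) = 1/((158*79 - 31) - 41*(20 - 111)/(2*((1/3)*8 - 66))) = 1/((12482 - 31) - (-3731)/(2*(8/3 - 66))) = 1/(12451 - (-3731)/(2*(-190/3))) = 1/(12451 - (-3731)*(-3)/(2*190)) = 1/(12451 - 41/2*273/190) = 1/(12451 - 11193/380) = 1/(4720187/380) = 380/4720187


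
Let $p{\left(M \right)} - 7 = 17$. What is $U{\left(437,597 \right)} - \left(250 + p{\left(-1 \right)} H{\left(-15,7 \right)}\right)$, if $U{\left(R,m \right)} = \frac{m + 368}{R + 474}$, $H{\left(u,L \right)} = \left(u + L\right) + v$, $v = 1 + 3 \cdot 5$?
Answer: $- \frac{401697}{911} \approx -440.94$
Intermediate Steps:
$v = 16$ ($v = 1 + 15 = 16$)
$p{\left(M \right)} = 24$ ($p{\left(M \right)} = 7 + 17 = 24$)
$H{\left(u,L \right)} = 16 + L + u$ ($H{\left(u,L \right)} = \left(u + L\right) + 16 = \left(L + u\right) + 16 = 16 + L + u$)
$U{\left(R,m \right)} = \frac{368 + m}{474 + R}$
$U{\left(437,597 \right)} - \left(250 + p{\left(-1 \right)} H{\left(-15,7 \right)}\right) = \frac{368 + 597}{474 + 437} - \left(250 + 24 \left(16 + 7 - 15\right)\right) = \frac{1}{911} \cdot 965 - \left(250 + 24 \cdot 8\right) = \frac{1}{911} \cdot 965 - \left(250 + 192\right) = \frac{965}{911} - 442 = - \frac{401697}{911}$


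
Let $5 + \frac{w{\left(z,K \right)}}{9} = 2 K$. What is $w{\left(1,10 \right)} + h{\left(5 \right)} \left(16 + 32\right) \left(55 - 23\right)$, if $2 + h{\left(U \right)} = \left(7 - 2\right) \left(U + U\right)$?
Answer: $73863$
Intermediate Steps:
$w{\left(z,K \right)} = -45 + 18 K$ ($w{\left(z,K \right)} = -45 + 9 \cdot 2 K = -45 + 18 K$)
$h{\left(U \right)} = -2 + 10 U$ ($h{\left(U \right)} = -2 + \left(7 - 2\right) \left(U + U\right) = -2 + 5 \cdot 2 U = -2 + 10 U$)
$w{\left(1,10 \right)} + h{\left(5 \right)} \left(16 + 32\right) \left(55 - 23\right) = \left(-45 + 18 \cdot 10\right) + \left(-2 + 10 \cdot 5\right) \left(16 + 32\right) \left(55 - 23\right) = \left(-45 + 180\right) + \left(-2 + 50\right) 48 \cdot 32 = 135 + 48 \cdot 1536 = 135 + 73728 = 73863$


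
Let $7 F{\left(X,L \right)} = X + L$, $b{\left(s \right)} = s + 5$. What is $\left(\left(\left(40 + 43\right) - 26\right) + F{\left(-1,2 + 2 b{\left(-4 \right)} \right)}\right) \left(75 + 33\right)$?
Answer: $\frac{43416}{7} \approx 6202.3$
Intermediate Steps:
$b{\left(s \right)} = 5 + s$
$F{\left(X,L \right)} = \frac{L}{7} + \frac{X}{7}$ ($F{\left(X,L \right)} = \frac{X + L}{7} = \frac{L + X}{7} = \frac{L}{7} + \frac{X}{7}$)
$\left(\left(\left(40 + 43\right) - 26\right) + F{\left(-1,2 + 2 b{\left(-4 \right)} \right)}\right) \left(75 + 33\right) = \left(\left(\left(40 + 43\right) - 26\right) + \left(\frac{2 + 2 \left(5 - 4\right)}{7} + \frac{1}{7} \left(-1\right)\right)\right) \left(75 + 33\right) = \left(\left(83 - 26\right) - \left(\frac{1}{7} - \frac{2 + 2 \cdot 1}{7}\right)\right) 108 = \left(57 - \left(\frac{1}{7} - \frac{2 + 2}{7}\right)\right) 108 = \left(57 + \left(\frac{1}{7} \cdot 4 - \frac{1}{7}\right)\right) 108 = \left(57 + \left(\frac{4}{7} - \frac{1}{7}\right)\right) 108 = \left(57 + \frac{3}{7}\right) 108 = \frac{402}{7} \cdot 108 = \frac{43416}{7}$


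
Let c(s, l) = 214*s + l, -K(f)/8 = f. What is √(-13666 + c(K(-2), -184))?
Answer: I*√10426 ≈ 102.11*I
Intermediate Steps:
K(f) = -8*f
c(s, l) = l + 214*s
√(-13666 + c(K(-2), -184)) = √(-13666 + (-184 + 214*(-8*(-2)))) = √(-13666 + (-184 + 214*16)) = √(-13666 + (-184 + 3424)) = √(-13666 + 3240) = √(-10426) = I*√10426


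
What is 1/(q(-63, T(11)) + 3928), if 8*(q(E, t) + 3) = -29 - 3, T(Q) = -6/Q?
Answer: 1/3921 ≈ 0.00025504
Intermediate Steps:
q(E, t) = -7 (q(E, t) = -3 + (-29 - 3)/8 = -3 + (⅛)*(-32) = -3 - 4 = -7)
1/(q(-63, T(11)) + 3928) = 1/(-7 + 3928) = 1/3921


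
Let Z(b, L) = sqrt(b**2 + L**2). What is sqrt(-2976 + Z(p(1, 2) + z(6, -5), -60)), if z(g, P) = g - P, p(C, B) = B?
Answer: sqrt(-2976 + sqrt(3769)) ≈ 53.987*I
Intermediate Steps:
Z(b, L) = sqrt(L**2 + b**2)
sqrt(-2976 + Z(p(1, 2) + z(6, -5), -60)) = sqrt(-2976 + sqrt((-60)**2 + (2 + (6 - 1*(-5)))**2)) = sqrt(-2976 + sqrt(3600 + (2 + (6 + 5))**2)) = sqrt(-2976 + sqrt(3600 + (2 + 11)**2)) = sqrt(-2976 + sqrt(3600 + 13**2)) = sqrt(-2976 + sqrt(3600 + 169)) = sqrt(-2976 + sqrt(3769))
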